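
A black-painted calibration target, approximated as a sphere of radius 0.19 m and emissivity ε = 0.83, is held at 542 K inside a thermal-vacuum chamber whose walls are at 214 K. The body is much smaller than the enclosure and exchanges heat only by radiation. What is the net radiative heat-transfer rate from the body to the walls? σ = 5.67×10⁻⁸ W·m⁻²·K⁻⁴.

P_net ≈ 1800 W

For a small grey body in a large enclosure: P_net = εσA(T_body⁴ − T_wall⁴).
A = 4πr² = 0.4536 m²; T_body⁴ − T_wall⁴ = 8.630×10¹⁰ − 2.097×10⁹ = 8.420×10¹⁰ K⁴.
|P_net| = 0.83·5.67×10⁻⁸·0.4536·8.420×10¹⁰.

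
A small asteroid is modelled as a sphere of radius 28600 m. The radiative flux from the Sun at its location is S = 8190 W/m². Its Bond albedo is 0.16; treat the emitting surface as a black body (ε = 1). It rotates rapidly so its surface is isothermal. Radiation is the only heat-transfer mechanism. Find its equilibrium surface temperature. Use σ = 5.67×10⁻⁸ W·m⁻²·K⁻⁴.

At equilibrium, absorbed power = emitted power.
Absorbing cross-section = πr² = 2.570×10⁹ m²; emitting surface = 4πr² = 1.028×10¹⁰ m² (ratio 4).
(1−a)S·A_cross = εσ·A_surf·T⁴  ⇒  T⁴ = (1−a)S/(4σ).
T⁴ = 0.840·8190/(4·5.67×10⁻⁸) = 3.033×10¹⁰ K⁴.
T = (3.033×10¹⁰)^(1/4).

T ≈ 417 K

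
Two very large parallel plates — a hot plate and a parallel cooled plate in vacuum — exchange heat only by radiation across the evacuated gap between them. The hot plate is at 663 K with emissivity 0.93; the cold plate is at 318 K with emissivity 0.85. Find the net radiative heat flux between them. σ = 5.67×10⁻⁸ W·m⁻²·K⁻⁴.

q ≈ 8290 W/m²

For two infinite grey parallel plates, q = σ(T₁⁴ − T₂⁴)/(1/ε₁ + 1/ε₂ − 1).
T₁⁴ − T₂⁴ = 1.932×10¹¹ − 1.023×10¹⁰ = 1.830×10¹¹ K⁴.
1/ε₁ + 1/ε₂ − 1 = 1.075 + 1.176 − 1 = 1.252.
q = 5.67×10⁻⁸ × 1.830×10¹¹ / 1.252.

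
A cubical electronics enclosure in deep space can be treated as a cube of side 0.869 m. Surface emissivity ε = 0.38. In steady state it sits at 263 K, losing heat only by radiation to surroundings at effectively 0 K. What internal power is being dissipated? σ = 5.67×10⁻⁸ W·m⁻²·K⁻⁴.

Steady state: P = εσA T⁴.
A = 6L² = 4.531 m²; T⁴ = (263)⁴ = 4.784×10⁹ K⁴.
P = 0.38 × 5.67×10⁻⁸ × 4.531 × 4.784×10⁹.

P ≈ 467 W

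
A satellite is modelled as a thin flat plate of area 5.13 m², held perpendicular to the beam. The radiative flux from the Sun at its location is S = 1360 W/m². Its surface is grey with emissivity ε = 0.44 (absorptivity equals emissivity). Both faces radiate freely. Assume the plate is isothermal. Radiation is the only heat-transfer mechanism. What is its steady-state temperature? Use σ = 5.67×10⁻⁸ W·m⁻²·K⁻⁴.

At equilibrium, absorbed power = emitted power.
Absorbing cross-section = A = 5.130 m²; emitting surface = 2A = 10.26 m² (ratio 2).
εS·A_cross = εσ·A_surf·T⁴  ⇒  T⁴ = S/(2σ)   (ε cancels).
T⁴ = 1360/(2·5.67×10⁻⁸) = 1.199×10¹⁰ K⁴.
T = (1.199×10¹⁰)^(1/4).

T ≈ 331 K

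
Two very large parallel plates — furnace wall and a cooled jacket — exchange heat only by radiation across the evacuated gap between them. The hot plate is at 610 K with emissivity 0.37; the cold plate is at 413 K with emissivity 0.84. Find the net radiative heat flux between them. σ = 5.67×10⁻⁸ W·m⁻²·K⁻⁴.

q ≈ 2140 W/m²

For two infinite grey parallel plates, q = σ(T₁⁴ − T₂⁴)/(1/ε₁ + 1/ε₂ − 1).
T₁⁴ − T₂⁴ = 1.385×10¹¹ − 2.909×10¹⁰ = 1.094×10¹¹ K⁴.
1/ε₁ + 1/ε₂ − 1 = 2.703 + 1.190 − 1 = 2.893.
q = 5.67×10⁻⁸ × 1.094×10¹¹ / 2.893.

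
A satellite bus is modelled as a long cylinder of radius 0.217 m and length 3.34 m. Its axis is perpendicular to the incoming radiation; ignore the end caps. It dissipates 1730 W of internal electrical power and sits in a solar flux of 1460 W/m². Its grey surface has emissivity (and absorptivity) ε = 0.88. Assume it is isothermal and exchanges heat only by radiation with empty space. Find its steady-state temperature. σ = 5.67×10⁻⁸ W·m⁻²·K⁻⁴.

At steady state, absorbed solar power + internal power = radiated power.
Absorbed: α·S·A_cross = 0.88·1460·1.450 = 1862 W (cross-section 2rL).
Total input = 1862 + 1730 = 3592 W.
Radiated: εσ·A_surf·T⁴ with A_surf = 2πrL = 4.554 m².
T⁴ = 3592/(0.88·5.67×10⁻⁸·4.554) = 1.581×10¹⁰ K⁴.

T ≈ 355 K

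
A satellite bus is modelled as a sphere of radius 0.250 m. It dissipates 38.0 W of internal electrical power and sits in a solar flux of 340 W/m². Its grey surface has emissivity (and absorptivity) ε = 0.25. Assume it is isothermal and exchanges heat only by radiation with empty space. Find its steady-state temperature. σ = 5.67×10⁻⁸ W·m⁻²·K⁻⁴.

T ≈ 265 K

At steady state, absorbed solar power + internal power = radiated power.
Absorbed: α·S·A_cross = 0.25·340·0.1963 = 16.69 W (cross-section πr²).
Total input = 16.69 + 38.0 = 54.69 W.
Radiated: εσ·A_surf·T⁴ with A_surf = 4πr² = 0.7854 m².
T⁴ = 54.69/(0.25·5.67×10⁻⁸·0.7854) = 4.912×10⁹ K⁴.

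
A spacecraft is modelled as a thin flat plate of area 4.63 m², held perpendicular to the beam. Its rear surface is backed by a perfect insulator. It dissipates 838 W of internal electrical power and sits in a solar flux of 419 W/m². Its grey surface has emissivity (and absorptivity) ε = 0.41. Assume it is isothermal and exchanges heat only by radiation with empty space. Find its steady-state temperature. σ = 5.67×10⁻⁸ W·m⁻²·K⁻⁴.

T ≈ 351 K

At steady state, absorbed solar power + internal power = radiated power.
Absorbed: α·S·A_cross = 0.41·419·4.630 = 795.4 W (cross-section A).
Total input = 795.4 + 838 = 1633 W.
Radiated: εσ·A_surf·T⁴ with A_surf = A = 4.630 m².
T⁴ = 1633/(0.41·5.67×10⁻⁸·4.630) = 1.518×10¹⁰ K⁴.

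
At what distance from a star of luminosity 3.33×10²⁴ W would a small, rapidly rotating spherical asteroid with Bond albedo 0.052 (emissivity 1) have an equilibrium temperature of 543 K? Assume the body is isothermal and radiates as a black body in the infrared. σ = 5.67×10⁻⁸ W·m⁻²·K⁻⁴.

For an isothermal black-emitting sphere, (1−a)S·πr² = σ·4πr²·T⁴ ⇒ S = 4σT⁴/(1−a).
S = 4·5.67×10⁻⁸·(543)⁴/0.948 = 20800 W/m².
Flux falls as S = L/(4πd²), so d = √(L/(4πS)) = √(3.33×10²⁴/(4π·20800)).

d ≈ 3.57×10⁹ m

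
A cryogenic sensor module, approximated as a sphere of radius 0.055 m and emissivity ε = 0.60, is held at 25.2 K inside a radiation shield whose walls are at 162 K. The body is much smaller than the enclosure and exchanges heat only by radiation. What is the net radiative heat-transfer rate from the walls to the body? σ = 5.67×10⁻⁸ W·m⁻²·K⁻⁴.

For a small grey body in a large enclosure: P_net = εσA(T_body⁴ − T_wall⁴).
A = 4πr² = 0.03801 m²; T_body⁴ − T_wall⁴ = 4.033×10⁵ − 6.887×10⁸ = -6.883×10⁸ K⁴.
|P_net| = 0.60·5.67×10⁻⁸·0.03801·6.883×10⁸.

P_net ≈ 0.890 W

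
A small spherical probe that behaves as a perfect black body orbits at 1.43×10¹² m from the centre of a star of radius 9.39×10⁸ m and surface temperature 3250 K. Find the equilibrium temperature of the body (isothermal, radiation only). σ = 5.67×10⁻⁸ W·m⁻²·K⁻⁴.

T ≈ 58.9 K

The star's surface emits σT_*⁴; at distance d the flux is S = σT_*⁴(R_*/d)².
S = 5.67×10⁻⁸·(3250)⁴·(9.39×10⁸/1.43×10¹²)² = 2.728 W/m².
For an isothermal sphere T⁴ = (1−a)S/(4σ) = 1.203×10⁷ K⁴.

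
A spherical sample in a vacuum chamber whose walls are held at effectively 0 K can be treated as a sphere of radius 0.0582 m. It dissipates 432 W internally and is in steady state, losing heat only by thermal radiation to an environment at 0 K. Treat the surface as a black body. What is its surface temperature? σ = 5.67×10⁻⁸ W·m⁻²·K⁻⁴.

T ≈ 650 K

Steady state: internal power = radiated power, P = εσA T⁴.
Radiating area A = 4πr² = 0.04257 m².
T⁴ = P/(εσA) = 432/(1.0·5.67×10⁻⁸·0.04257) = 1.790×10¹¹ K⁴.
T = (1.790×10¹¹)^(1/4).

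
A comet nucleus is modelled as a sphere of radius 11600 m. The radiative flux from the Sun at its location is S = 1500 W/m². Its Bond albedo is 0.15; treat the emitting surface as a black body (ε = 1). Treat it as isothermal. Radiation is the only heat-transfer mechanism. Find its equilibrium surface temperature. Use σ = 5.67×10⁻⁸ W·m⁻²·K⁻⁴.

T ≈ 274 K

At equilibrium, absorbed power = emitted power.
Absorbing cross-section = πr² = 4.227×10⁸ m²; emitting surface = 4πr² = 1.691×10⁹ m² (ratio 4).
(1−a)S·A_cross = εσ·A_surf·T⁴  ⇒  T⁴ = (1−a)S/(4σ).
T⁴ = 0.850·1500/(4·5.67×10⁻⁸) = 5.622×10⁹ K⁴.
T = (5.622×10⁹)^(1/4).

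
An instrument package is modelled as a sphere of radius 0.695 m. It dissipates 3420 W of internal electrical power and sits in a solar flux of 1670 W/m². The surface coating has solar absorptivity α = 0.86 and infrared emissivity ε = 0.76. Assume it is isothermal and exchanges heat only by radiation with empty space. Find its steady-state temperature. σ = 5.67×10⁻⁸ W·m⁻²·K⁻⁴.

At steady state, absorbed solar power + internal power = radiated power.
Absorbed: α·S·A_cross = 0.86·1670·1.517 = 2179 W (cross-section πr²).
Total input = 2179 + 3420 = 5599 W.
Radiated: εσ·A_surf·T⁴ with A_surf = 4πr² = 6.070 m².
T⁴ = 5599/(0.76·5.67×10⁻⁸·6.070) = 2.141×10¹⁰ K⁴.

T ≈ 383 K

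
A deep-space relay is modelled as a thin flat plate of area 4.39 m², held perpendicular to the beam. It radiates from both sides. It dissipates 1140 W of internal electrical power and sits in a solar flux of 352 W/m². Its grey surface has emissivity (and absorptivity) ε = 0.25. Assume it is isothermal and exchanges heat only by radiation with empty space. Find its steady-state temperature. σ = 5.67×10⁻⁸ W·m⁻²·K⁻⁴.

T ≈ 333 K

At steady state, absorbed solar power + internal power = radiated power.
Absorbed: α·S·A_cross = 0.25·352·4.390 = 386.3 W (cross-section A).
Total input = 386.3 + 1140 = 1526 W.
Radiated: εσ·A_surf·T⁴ with A_surf = 2A = 8.780 m².
T⁴ = 1526/(0.25·5.67×10⁻⁸·8.780) = 1.226×10¹⁰ K⁴.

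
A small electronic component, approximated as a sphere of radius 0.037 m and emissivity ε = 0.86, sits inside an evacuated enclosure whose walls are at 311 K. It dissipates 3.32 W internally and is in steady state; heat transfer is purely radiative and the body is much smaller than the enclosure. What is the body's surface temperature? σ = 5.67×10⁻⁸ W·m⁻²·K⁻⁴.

T ≈ 340 K

For a small grey body in a large enclosure, net radiated power = εσA(T⁴ − T_w⁴).
Steady state: P = εσA(T⁴ − T_w⁴) with A = 4πr² = 0.01720 m².
T⁴ = P/(εσA) + T_w⁴ = 3.32/(0.86·5.67×10⁻⁸·0.01720) + (311)⁴
    = 3.958×10⁹ + 9.355×10⁹ = 1.331×10¹⁰ K⁴.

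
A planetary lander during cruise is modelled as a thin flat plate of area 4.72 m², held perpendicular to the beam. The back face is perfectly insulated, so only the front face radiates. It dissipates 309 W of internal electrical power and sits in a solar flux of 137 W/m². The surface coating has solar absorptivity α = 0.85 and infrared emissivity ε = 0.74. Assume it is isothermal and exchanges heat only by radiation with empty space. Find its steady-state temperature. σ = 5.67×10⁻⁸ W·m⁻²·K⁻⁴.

At steady state, absorbed solar power + internal power = radiated power.
Absorbed: α·S·A_cross = 0.85·137·4.720 = 549.6 W (cross-section A).
Total input = 549.6 + 309 = 858.6 W.
Radiated: εσ·A_surf·T⁴ with A_surf = A = 4.720 m².
T⁴ = 858.6/(0.74·5.67×10⁻⁸·4.720) = 4.336×10⁹ K⁴.

T ≈ 257 K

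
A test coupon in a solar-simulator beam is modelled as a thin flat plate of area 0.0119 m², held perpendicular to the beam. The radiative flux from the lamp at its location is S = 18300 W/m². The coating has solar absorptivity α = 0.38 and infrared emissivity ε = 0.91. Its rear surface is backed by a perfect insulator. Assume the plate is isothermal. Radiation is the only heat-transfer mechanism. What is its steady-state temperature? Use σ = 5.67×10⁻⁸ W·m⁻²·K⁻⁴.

T ≈ 606 K

At equilibrium, absorbed power = emitted power.
Absorbing cross-section = A = 0.01190 m²; emitting surface = A = 0.01190 m² (ratio 1).
αS·A_cross = εσ·A_surf·T⁴  ⇒  T⁴ = αS/(ε·1σ).
T⁴ = 0.380·18300/(0.91·1·5.67×10⁻⁸) = 1.348×10¹¹ K⁴.
T = (1.348×10¹¹)^(1/4).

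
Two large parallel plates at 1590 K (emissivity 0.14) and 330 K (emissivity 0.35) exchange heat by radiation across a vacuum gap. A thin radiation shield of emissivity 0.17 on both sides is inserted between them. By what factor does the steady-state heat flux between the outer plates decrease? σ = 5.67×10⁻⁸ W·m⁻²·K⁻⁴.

Without shield: q₀ = σΔ(T⁴)/(1/ε₁+1/ε₂−1) with denominator 9.000.
With shield the two gaps are in series; the resistances add: (1/ε₁+1/ε_s−1)+(1/ε_s+1/ε₂−1) = 12.03+7.739 = 19.76.
Heat-flux ratio q₀/q = 19.76/9.000.

factor ≈ 2.20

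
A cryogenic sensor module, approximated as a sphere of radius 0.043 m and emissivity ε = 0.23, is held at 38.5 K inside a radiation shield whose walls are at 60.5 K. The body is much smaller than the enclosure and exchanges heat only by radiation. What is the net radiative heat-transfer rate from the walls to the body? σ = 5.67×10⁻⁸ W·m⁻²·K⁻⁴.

P_net ≈ 0.00339 W

For a small grey body in a large enclosure: P_net = εσA(T_body⁴ − T_wall⁴).
A = 4πr² = 0.02324 m²; T_body⁴ − T_wall⁴ = 2.197×10⁶ − 1.340×10⁷ = -1.120×10⁷ K⁴.
|P_net| = 0.23·5.67×10⁻⁸·0.02324·1.120×10⁷.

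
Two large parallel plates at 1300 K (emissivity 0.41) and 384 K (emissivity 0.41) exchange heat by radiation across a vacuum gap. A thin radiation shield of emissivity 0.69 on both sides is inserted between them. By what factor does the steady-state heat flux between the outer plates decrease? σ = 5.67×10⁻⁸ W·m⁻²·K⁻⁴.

factor ≈ 1.49

Without shield: q₀ = σΔ(T⁴)/(1/ε₁+1/ε₂−1) with denominator 3.878.
With shield the two gaps are in series; the resistances add: (1/ε₁+1/ε_s−1)+(1/ε_s+1/ε₂−1) = 2.888+2.888 = 5.777.
Heat-flux ratio q₀/q = 5.777/3.878.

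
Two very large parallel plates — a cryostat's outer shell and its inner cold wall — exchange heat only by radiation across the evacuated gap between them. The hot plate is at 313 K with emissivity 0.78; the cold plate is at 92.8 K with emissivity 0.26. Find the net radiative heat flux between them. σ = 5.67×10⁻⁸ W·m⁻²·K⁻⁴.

For two infinite grey parallel plates, q = σ(T₁⁴ − T₂⁴)/(1/ε₁ + 1/ε₂ − 1).
T₁⁴ − T₂⁴ = 9.598×10⁹ − 7.416×10⁷ = 9.524×10⁹ K⁴.
1/ε₁ + 1/ε₂ − 1 = 1.282 + 3.846 − 1 = 4.128.
q = 5.67×10⁻⁸ × 9.524×10⁹ / 4.128.

q ≈ 131 W/m²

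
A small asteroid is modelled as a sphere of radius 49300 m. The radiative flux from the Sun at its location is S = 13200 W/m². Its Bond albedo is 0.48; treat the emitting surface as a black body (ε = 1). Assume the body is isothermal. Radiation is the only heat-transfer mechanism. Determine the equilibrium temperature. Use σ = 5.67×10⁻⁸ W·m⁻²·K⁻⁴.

T ≈ 417 K

At equilibrium, absorbed power = emitted power.
Absorbing cross-section = πr² = 7.636×10⁹ m²; emitting surface = 4πr² = 3.054×10¹⁰ m² (ratio 4).
(1−a)S·A_cross = εσ·A_surf·T⁴  ⇒  T⁴ = (1−a)S/(4σ).
T⁴ = 0.520·13200/(4·5.67×10⁻⁸) = 3.026×10¹⁰ K⁴.
T = (3.026×10¹⁰)^(1/4).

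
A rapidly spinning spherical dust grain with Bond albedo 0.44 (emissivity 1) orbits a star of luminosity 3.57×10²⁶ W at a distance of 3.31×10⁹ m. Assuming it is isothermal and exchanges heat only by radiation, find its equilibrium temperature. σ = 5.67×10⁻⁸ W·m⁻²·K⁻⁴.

First find the stellar flux at distance d: S = L/(4πd²) = 3.57×10²⁶/(4π·(3.31×10⁹)²) = 2.593×10⁶ W/m².
For an isothermal sphere, absorbed (1−a)S·πr² = emitted σ·4πr²·T⁴, so T⁴ = (1−a)S/(4σ).
T⁴ = 0.560·2.593×10⁶/(4·5.67×10⁻⁸) = 6.402×10¹² K⁴.

T ≈ 1590 K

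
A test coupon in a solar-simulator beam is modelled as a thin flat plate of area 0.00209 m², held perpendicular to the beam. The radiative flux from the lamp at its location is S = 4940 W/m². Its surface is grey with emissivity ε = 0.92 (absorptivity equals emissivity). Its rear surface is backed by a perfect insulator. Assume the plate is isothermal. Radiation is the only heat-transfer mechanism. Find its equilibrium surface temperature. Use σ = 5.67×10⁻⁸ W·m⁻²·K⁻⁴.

At equilibrium, absorbed power = emitted power.
Absorbing cross-section = A = 0.002090 m²; emitting surface = A = 0.002090 m² (ratio 1).
εS·A_cross = εσ·A_surf·T⁴  ⇒  T⁴ = S/(1σ)   (ε cancels).
T⁴ = 4940/(1·5.67×10⁻⁸) = 8.713×10¹⁰ K⁴.
T = (8.713×10¹⁰)^(1/4).

T ≈ 543 K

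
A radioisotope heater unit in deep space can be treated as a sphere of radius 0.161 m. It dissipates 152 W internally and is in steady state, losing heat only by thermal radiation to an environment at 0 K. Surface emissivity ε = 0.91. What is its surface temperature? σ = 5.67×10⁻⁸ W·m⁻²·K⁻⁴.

T ≈ 308 K

Steady state: internal power = radiated power, P = εσA T⁴.
Radiating area A = 4πr² = 0.3257 m².
T⁴ = P/(εσA) = 152/(0.91·5.67×10⁻⁸·0.3257) = 9.044×10⁹ K⁴.
T = (9.044×10⁹)^(1/4).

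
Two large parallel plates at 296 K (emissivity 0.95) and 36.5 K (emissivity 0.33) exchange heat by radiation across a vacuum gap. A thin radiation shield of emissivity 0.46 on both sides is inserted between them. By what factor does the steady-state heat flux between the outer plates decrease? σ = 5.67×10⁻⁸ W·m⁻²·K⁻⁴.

factor ≈ 2.09

Without shield: q₀ = σΔ(T⁴)/(1/ε₁+1/ε₂−1) with denominator 3.083.
With shield the two gaps are in series; the resistances add: (1/ε₁+1/ε_s−1)+(1/ε_s+1/ε₂−1) = 2.227+4.204 = 6.431.
Heat-flux ratio q₀/q = 6.431/3.083.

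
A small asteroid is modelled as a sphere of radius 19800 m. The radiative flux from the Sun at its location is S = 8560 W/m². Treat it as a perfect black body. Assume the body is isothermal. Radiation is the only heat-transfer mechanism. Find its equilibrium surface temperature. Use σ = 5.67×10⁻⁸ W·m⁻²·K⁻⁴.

T ≈ 441 K

At equilibrium, absorbed power = emitted power.
Absorbing cross-section = πr² = 1.232×10⁹ m²; emitting surface = 4πr² = 4.927×10⁹ m² (ratio 4).
S·A_cross = εσ·A_surf·T⁴  ⇒  T⁴ = S/(4σ).
T⁴ = 1.00·8560/(4·5.67×10⁻⁸) = 3.774×10¹⁰ K⁴.
T = (3.774×10¹⁰)^(1/4).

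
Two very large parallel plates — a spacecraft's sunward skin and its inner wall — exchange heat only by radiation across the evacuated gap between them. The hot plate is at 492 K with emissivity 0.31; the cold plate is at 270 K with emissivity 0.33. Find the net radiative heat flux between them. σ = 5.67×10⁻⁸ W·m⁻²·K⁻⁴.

For two infinite grey parallel plates, q = σ(T₁⁴ − T₂⁴)/(1/ε₁ + 1/ε₂ − 1).
T₁⁴ − T₂⁴ = 5.859×10¹⁰ − 5.314×10⁹ = 5.328×10¹⁰ K⁴.
1/ε₁ + 1/ε₂ − 1 = 3.226 + 3.030 − 1 = 5.256.
q = 5.67×10⁻⁸ × 5.328×10¹⁰ / 5.256.

q ≈ 575 W/m²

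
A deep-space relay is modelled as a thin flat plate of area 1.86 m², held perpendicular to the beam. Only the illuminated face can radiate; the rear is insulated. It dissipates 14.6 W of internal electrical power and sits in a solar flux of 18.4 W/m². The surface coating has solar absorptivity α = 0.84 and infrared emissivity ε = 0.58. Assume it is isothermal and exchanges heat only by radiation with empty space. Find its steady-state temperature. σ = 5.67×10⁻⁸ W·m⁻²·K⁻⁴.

T ≈ 163 K

At steady state, absorbed solar power + internal power = radiated power.
Absorbed: α·S·A_cross = 0.84·18.4·1.860 = 28.75 W (cross-section A).
Total input = 28.75 + 14.6 = 43.35 W.
Radiated: εσ·A_surf·T⁴ with A_surf = A = 1.860 m².
T⁴ = 43.35/(0.58·5.67×10⁻⁸·1.860) = 7.087×10⁸ K⁴.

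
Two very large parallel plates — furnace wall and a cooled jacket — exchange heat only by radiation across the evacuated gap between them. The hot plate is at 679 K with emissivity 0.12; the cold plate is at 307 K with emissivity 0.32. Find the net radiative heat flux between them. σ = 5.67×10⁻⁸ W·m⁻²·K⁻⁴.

q ≈ 1100 W/m²

For two infinite grey parallel plates, q = σ(T₁⁴ − T₂⁴)/(1/ε₁ + 1/ε₂ − 1).
T₁⁴ − T₂⁴ = 2.126×10¹¹ − 8.883×10⁹ = 2.037×10¹¹ K⁴.
1/ε₁ + 1/ε₂ − 1 = 8.333 + 3.125 − 1 = 10.46.
q = 5.67×10⁻⁸ × 2.037×10¹¹ / 10.46.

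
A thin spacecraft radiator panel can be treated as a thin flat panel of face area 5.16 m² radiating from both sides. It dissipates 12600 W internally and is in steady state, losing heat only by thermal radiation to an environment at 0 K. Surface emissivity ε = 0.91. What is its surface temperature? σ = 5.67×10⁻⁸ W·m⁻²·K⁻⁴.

T ≈ 392 K

Steady state: internal power = radiated power, P = εσA T⁴.
Radiating area A = 2·5.16 = 10.32 m².
T⁴ = P/(εσA) = 12600/(0.91·5.67×10⁻⁸·10.32) = 2.366×10¹⁰ K⁴.
T = (2.366×10¹⁰)^(1/4).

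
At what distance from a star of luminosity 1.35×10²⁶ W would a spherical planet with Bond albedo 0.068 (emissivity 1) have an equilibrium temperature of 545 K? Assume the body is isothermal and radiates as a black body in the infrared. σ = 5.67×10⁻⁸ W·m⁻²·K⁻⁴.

For an isothermal black-emitting sphere, (1−a)S·πr² = σ·4πr²·T⁴ ⇒ S = 4σT⁴/(1−a).
S = 4·5.67×10⁻⁸·(545)⁴/0.932 = 21470 W/m².
Flux falls as S = L/(4πd²), so d = √(L/(4πS)) = √(1.35×10²⁶/(4π·21470)).

d ≈ 2.24×10¹⁰ m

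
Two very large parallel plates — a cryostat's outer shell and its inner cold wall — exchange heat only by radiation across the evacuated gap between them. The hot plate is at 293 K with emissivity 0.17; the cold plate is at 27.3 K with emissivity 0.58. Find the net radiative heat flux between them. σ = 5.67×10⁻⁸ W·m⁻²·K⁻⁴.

For two infinite grey parallel plates, q = σ(T₁⁴ − T₂⁴)/(1/ε₁ + 1/ε₂ − 1).
T₁⁴ − T₂⁴ = 7.370×10⁹ − 5.555×10⁵ = 7.369×10⁹ K⁴.
1/ε₁ + 1/ε₂ − 1 = 5.882 + 1.724 − 1 = 6.606.
q = 5.67×10⁻⁸ × 7.369×10⁹ / 6.606.

q ≈ 63.2 W/m²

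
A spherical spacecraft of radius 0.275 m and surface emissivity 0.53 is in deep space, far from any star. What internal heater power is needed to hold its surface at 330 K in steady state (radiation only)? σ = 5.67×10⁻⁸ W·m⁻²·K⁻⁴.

P ≈ 339 W

P = εσ·4πr²·T⁴.
4πr² = 0.9503 m²; T⁴ = 1.186×10¹⁰ K⁴.
P = 0.53·5.67×10⁻⁸·0.9503·1.186×10¹⁰.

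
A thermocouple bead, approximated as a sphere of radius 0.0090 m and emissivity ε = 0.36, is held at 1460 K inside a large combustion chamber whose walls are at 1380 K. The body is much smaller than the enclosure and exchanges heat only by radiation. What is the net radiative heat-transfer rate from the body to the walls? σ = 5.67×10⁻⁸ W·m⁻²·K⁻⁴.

P_net ≈ 19.1 W

For a small grey body in a large enclosure: P_net = εσA(T_body⁴ − T_wall⁴).
A = 4πr² = 0.001018 m²; T_body⁴ − T_wall⁴ = 4.544×10¹² − 3.627×10¹² = 9.170×10¹¹ K⁴.
|P_net| = 0.36·5.67×10⁻⁸·0.001018·9.170×10¹¹.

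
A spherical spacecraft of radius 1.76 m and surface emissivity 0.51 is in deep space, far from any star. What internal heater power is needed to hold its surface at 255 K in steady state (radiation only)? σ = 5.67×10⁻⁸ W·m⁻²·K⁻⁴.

P = εσ·4πr²·T⁴.
4πr² = 38.93 m²; T⁴ = 4.228×10⁹ K⁴.
P = 0.51·5.67×10⁻⁸·38.93·4.228×10⁹.

P ≈ 4760 W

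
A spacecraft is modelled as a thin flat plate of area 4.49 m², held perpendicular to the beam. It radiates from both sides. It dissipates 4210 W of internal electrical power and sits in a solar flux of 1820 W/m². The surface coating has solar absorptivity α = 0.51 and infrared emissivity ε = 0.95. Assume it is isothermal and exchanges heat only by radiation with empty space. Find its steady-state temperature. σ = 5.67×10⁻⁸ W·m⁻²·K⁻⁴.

At steady state, absorbed solar power + internal power = radiated power.
Absorbed: α·S·A_cross = 0.51·1820·4.490 = 4168 W (cross-section A).
Total input = 4168 + 4210 = 8378 W.
Radiated: εσ·A_surf·T⁴ with A_surf = 2A = 8.980 m².
T⁴ = 8378/(0.95·5.67×10⁻⁸·8.980) = 1.732×10¹⁰ K⁴.

T ≈ 363 K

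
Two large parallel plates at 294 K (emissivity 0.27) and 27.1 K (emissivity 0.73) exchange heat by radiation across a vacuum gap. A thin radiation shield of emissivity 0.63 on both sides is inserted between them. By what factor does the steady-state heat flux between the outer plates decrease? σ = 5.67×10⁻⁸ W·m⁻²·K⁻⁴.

Without shield: q₀ = σΔ(T⁴)/(1/ε₁+1/ε₂−1) with denominator 4.074.
With shield the two gaps are in series; the resistances add: (1/ε₁+1/ε_s−1)+(1/ε_s+1/ε₂−1) = 4.291+1.957 = 6.248.
Heat-flux ratio q₀/q = 6.248/4.074.

factor ≈ 1.53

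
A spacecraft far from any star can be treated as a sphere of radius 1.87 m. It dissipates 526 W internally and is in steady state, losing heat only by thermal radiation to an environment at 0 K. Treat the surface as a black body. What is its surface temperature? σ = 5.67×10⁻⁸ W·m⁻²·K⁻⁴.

T ≈ 121 K

Steady state: internal power = radiated power, P = εσA T⁴.
Radiating area A = 4πr² = 43.94 m².
T⁴ = P/(εσA) = 526/(1.0·5.67×10⁻⁸·43.94) = 2.111×10⁸ K⁴.
T = (2.111×10⁸)^(1/4).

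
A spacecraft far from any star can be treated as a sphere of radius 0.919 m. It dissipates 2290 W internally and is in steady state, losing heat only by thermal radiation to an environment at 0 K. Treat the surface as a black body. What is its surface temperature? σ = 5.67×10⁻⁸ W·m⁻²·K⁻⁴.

T ≈ 248 K

Steady state: internal power = radiated power, P = εσA T⁴.
Radiating area A = 4πr² = 10.61 m².
T⁴ = P/(εσA) = 2290/(1.0·5.67×10⁻⁸·10.61) = 3.805×10⁹ K⁴.
T = (3.805×10⁹)^(1/4).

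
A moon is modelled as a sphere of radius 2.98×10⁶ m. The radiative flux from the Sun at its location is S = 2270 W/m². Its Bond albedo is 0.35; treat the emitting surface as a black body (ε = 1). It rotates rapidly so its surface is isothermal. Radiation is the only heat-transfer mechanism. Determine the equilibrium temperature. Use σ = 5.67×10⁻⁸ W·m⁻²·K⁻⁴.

T ≈ 284 K

At equilibrium, absorbed power = emitted power.
Absorbing cross-section = πr² = 2.790×10¹³ m²; emitting surface = 4πr² = 1.116×10¹⁴ m² (ratio 4).
(1−a)S·A_cross = εσ·A_surf·T⁴  ⇒  T⁴ = (1−a)S/(4σ).
T⁴ = 0.650·2270/(4·5.67×10⁻⁸) = 6.506×10⁹ K⁴.
T = (6.506×10⁹)^(1/4).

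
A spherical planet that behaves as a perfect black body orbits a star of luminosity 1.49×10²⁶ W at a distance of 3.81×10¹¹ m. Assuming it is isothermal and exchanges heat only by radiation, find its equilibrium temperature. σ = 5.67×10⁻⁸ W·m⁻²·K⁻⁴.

First find the stellar flux at distance d: S = L/(4πd²) = 1.49×10²⁶/(4π·(3.81×10¹¹)²) = 81.68 W/m².
For an isothermal sphere, absorbed (1−a)S·πr² = emitted σ·4πr²·T⁴, so T⁴ = (1−a)S/(4σ).
T⁴ = 1.00·81.68/(4·5.67×10⁻⁸) = 3.601×10⁸ K⁴.

T ≈ 138 K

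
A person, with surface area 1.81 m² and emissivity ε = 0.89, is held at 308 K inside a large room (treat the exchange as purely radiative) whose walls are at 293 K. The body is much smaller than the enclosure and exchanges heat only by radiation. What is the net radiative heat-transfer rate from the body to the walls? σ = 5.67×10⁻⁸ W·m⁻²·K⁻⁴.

P_net ≈ 149 W

For a small grey body in a large enclosure: P_net = εσA(T_body⁴ − T_wall⁴).
A = 1.81 m²; T_body⁴ − T_wall⁴ = 8.999×10⁹ − 7.370×10⁹ = 1.629×10⁹ K⁴.
|P_net| = 0.89·5.67×10⁻⁸·1.810·1.629×10⁹.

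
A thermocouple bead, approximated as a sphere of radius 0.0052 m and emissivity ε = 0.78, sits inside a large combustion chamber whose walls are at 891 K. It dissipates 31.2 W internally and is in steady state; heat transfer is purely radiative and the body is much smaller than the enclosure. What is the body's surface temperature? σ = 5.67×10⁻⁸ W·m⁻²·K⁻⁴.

For a small grey body in a large enclosure, net radiated power = εσA(T⁴ − T_w⁴).
Steady state: P = εσA(T⁴ − T_w⁴) with A = 4πr² = 3.398×10⁻⁴ m².
T⁴ = P/(εσA) + T_w⁴ = 31.2/(0.78·5.67×10⁻⁸·3.398×10⁻⁴) + (891)⁴
    = 2.076×10¹² + 6.302×10¹¹ = 2.706×10¹² K⁴.

T ≈ 1280 K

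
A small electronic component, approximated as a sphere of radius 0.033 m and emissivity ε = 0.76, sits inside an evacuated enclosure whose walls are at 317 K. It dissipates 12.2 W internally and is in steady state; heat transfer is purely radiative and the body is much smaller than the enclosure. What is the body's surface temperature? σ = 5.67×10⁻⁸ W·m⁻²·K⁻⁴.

T ≈ 419 K

For a small grey body in a large enclosure, net radiated power = εσA(T⁴ − T_w⁴).
Steady state: P = εσA(T⁴ − T_w⁴) with A = 4πr² = 0.01368 m².
T⁴ = P/(εσA) + T_w⁴ = 12.2/(0.76·5.67×10⁻⁸·0.01368) + (317)⁴
    = 2.069×10¹⁰ + 1.010×10¹⁰ = 3.079×10¹⁰ K⁴.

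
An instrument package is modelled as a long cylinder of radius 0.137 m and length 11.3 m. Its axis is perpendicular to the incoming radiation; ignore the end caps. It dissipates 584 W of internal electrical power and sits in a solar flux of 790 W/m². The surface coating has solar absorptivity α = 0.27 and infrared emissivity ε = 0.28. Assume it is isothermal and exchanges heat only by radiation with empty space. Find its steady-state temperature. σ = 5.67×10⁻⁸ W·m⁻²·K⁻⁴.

T ≈ 300 K

At steady state, absorbed solar power + internal power = radiated power.
Absorbed: α·S·A_cross = 0.27·790·3.096 = 660.4 W (cross-section 2rL).
Total input = 660.4 + 584 = 1244 W.
Radiated: εσ·A_surf·T⁴ with A_surf = 2πrL = 9.727 m².
T⁴ = 1244/(0.28·5.67×10⁻⁸·9.727) = 8.058×10⁹ K⁴.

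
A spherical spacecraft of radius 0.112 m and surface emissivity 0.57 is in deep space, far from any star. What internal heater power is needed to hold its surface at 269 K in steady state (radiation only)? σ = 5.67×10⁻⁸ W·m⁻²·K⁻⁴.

P ≈ 26.7 W

P = εσ·4πr²·T⁴.
4πr² = 0.1576 m²; T⁴ = 5.236×10⁹ K⁴.
P = 0.57·5.67×10⁻⁸·0.1576·5.236×10⁹.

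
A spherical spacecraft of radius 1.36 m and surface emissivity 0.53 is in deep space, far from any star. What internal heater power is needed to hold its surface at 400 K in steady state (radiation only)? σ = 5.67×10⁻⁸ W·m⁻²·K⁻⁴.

P ≈ 17900 W

P = εσ·4πr²·T⁴.
4πr² = 23.24 m²; T⁴ = 2.560×10¹⁰ K⁴.
P = 0.53·5.67×10⁻⁸·23.24·2.560×10¹⁰.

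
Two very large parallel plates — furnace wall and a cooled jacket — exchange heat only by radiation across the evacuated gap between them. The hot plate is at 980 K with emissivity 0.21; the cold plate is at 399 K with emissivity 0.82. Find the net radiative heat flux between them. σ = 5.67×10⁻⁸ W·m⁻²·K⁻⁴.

For two infinite grey parallel plates, q = σ(T₁⁴ − T₂⁴)/(1/ε₁ + 1/ε₂ − 1).
T₁⁴ − T₂⁴ = 9.224×10¹¹ − 2.534×10¹⁰ = 8.970×10¹¹ K⁴.
1/ε₁ + 1/ε₂ − 1 = 4.762 + 1.220 − 1 = 4.981.
q = 5.67×10⁻⁸ × 8.970×10¹¹ / 4.981.

q ≈ 10200 W/m²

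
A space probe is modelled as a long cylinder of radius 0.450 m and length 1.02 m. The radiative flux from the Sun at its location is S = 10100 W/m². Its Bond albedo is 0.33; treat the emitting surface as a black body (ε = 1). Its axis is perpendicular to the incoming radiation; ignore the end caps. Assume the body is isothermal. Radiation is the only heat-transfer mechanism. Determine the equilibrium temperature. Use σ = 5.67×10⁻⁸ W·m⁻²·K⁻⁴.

At equilibrium, absorbed power = emitted power.
Absorbing cross-section = 2rL = 0.9180 m²; emitting surface = 2πrL = 2.884 m² (ratio π).
(1−a)S·A_cross = εσ·A_surf·T⁴  ⇒  T⁴ = (1−a)S/(πσ).
T⁴ = 0.670·10100/(π·5.67×10⁻⁸) = 3.799×10¹⁰ K⁴.
T = (3.799×10¹⁰)^(1/4).

T ≈ 441 K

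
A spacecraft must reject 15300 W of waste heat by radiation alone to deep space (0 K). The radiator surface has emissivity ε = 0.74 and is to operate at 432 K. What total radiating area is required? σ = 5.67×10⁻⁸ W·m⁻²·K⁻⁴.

P = εσA T⁴ ⇒ A = P/(εσT⁴).
T⁴ = 3.483×10¹⁰ K⁴.
A = 15300/(0.74 × 5.67×10⁻⁸ × 3.483×10¹⁰).

A ≈ 10.5 m²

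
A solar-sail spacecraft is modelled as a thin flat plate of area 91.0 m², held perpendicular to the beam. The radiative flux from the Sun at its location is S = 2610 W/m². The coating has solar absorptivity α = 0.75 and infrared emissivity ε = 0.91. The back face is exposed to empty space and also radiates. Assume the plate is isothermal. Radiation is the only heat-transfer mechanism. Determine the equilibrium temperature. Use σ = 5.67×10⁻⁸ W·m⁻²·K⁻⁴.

At equilibrium, absorbed power = emitted power.
Absorbing cross-section = A = 91.00 m²; emitting surface = 2A = 182.0 m² (ratio 2).
αS·A_cross = εσ·A_surf·T⁴  ⇒  T⁴ = αS/(ε·2σ).
T⁴ = 0.750·2610/(0.91·2·5.67×10⁻⁸) = 1.897×10¹⁰ K⁴.
T = (1.897×10¹⁰)^(1/4).

T ≈ 371 K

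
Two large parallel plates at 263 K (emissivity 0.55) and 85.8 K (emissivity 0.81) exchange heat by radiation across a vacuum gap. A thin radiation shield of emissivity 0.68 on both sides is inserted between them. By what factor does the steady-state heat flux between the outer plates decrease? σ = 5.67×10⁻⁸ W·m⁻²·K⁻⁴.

Without shield: q₀ = σΔ(T⁴)/(1/ε₁+1/ε₂−1) with denominator 2.053.
With shield the two gaps are in series; the resistances add: (1/ε₁+1/ε_s−1)+(1/ε_s+1/ε₂−1) = 2.289+1.705 = 3.994.
Heat-flux ratio q₀/q = 3.994/2.053.

factor ≈ 1.95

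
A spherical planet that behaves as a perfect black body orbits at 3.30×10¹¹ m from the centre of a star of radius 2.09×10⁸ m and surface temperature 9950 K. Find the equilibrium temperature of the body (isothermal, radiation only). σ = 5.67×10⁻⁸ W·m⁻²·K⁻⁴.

The star's surface emits σT_*⁴; at distance d the flux is S = σT_*⁴(R_*/d)².
S = 5.67×10⁻⁸·(9950)⁴·(2.09×10⁸/3.30×10¹¹)² = 222.9 W/m².
For an isothermal sphere T⁴ = (1−a)S/(4σ) = 9.829×10⁸ K⁴.

T ≈ 177 K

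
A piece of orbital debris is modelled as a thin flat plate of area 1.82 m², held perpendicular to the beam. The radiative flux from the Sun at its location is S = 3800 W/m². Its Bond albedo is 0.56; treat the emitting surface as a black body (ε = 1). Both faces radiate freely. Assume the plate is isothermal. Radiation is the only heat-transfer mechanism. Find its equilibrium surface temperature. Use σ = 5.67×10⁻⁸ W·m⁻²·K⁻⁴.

T ≈ 348 K

At equilibrium, absorbed power = emitted power.
Absorbing cross-section = A = 1.820 m²; emitting surface = 2A = 3.640 m² (ratio 2).
(1−a)S·A_cross = εσ·A_surf·T⁴  ⇒  T⁴ = (1−a)S/(2σ).
T⁴ = 0.440·3800/(2·5.67×10⁻⁸) = 1.474×10¹⁰ K⁴.
T = (1.474×10¹⁰)^(1/4).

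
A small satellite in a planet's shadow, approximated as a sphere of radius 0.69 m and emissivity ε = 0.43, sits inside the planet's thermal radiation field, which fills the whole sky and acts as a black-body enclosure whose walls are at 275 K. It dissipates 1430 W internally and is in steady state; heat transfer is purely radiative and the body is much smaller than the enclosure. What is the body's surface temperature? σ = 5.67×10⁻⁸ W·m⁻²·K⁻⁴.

For a small grey body in a large enclosure, net radiated power = εσA(T⁴ − T_w⁴).
Steady state: P = εσA(T⁴ − T_w⁴) with A = 4πr² = 5.983 m².
T⁴ = P/(εσA) + T_w⁴ = 1430/(0.43·5.67×10⁻⁸·5.983) + (275)⁴
    = 9.803×10⁹ + 5.719×10⁹ = 1.552×10¹⁰ K⁴.

T ≈ 353 K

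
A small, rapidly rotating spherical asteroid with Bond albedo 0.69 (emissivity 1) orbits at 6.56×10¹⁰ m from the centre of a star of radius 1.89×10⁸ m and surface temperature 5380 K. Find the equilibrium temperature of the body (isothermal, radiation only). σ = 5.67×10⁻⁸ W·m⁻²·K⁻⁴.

The star's surface emits σT_*⁴; at distance d the flux is S = σT_*⁴(R_*/d)².
S = 5.67×10⁻⁸·(5380)⁴·(1.89×10⁸/6.56×10¹⁰)² = 394.3 W/m².
For an isothermal sphere T⁴ = (1−a)S/(4σ) = 5.389×10⁸ K⁴.

T ≈ 152 K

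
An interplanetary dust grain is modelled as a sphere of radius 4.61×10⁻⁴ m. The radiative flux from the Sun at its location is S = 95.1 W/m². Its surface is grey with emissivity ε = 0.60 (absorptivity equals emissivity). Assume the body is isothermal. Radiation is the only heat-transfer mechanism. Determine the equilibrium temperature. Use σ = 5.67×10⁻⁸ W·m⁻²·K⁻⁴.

At equilibrium, absorbed power = emitted power.
Absorbing cross-section = πr² = 6.677×10⁻⁷ m²; emitting surface = 4πr² = 2.671×10⁻⁶ m² (ratio 4).
εS·A_cross = εσ·A_surf·T⁴  ⇒  T⁴ = S/(4σ)   (ε cancels).
T⁴ = 95.1/(4·5.67×10⁻⁸) = 4.193×10⁸ K⁴.
T = (4.193×10⁸)^(1/4).

T ≈ 143 K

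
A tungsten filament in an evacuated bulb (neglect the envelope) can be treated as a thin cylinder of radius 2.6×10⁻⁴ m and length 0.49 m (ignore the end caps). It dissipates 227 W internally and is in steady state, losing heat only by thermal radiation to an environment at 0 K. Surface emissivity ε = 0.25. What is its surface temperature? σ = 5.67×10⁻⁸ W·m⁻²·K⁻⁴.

Steady state: internal power = radiated power, P = εσA T⁴.
Radiating area A = 2πrL = 8.005×10⁻⁴ m².
T⁴ = P/(εσA) = 227/(0.25·5.67×10⁻⁸·8.005×10⁻⁴) = 2.001×10¹³ K⁴.
T = (2.001×10¹³)^(1/4).

T ≈ 2110 K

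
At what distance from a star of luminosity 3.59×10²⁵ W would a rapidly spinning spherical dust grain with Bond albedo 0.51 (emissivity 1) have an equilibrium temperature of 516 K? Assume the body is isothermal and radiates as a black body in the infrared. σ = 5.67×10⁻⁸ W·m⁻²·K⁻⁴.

For an isothermal black-emitting sphere, (1−a)S·πr² = σ·4πr²·T⁴ ⇒ S = 4σT⁴/(1−a).
S = 4·5.67×10⁻⁸·(516)⁴/0.490 = 32810 W/m².
Flux falls as S = L/(4πd²), so d = √(L/(4πS)) = √(3.59×10²⁵/(4π·32810)).

d ≈ 9.33×10⁹ m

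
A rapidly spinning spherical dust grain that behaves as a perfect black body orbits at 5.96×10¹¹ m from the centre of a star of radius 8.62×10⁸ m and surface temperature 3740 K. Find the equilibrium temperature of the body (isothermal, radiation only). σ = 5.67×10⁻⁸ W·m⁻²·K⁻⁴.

T ≈ 101 K

The star's surface emits σT_*⁴; at distance d the flux is S = σT_*⁴(R_*/d)².
S = 5.67×10⁻⁸·(3740)⁴·(8.62×10⁸/5.96×10¹¹)² = 23.21 W/m².
For an isothermal sphere T⁴ = (1−a)S/(4σ) = 1.023×10⁸ K⁴.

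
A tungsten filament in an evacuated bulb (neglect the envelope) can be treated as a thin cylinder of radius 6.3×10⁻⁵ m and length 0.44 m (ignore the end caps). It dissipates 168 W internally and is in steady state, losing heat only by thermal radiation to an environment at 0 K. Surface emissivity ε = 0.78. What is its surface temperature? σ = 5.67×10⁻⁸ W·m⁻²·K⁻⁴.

Steady state: internal power = radiated power, P = εσA T⁴.
Radiating area A = 2πrL = 1.742×10⁻⁴ m².
T⁴ = P/(εσA) = 168/(0.78·5.67×10⁻⁸·1.742×10⁻⁴) = 2.181×10¹³ K⁴.
T = (2.181×10¹³)^(1/4).

T ≈ 2160 K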